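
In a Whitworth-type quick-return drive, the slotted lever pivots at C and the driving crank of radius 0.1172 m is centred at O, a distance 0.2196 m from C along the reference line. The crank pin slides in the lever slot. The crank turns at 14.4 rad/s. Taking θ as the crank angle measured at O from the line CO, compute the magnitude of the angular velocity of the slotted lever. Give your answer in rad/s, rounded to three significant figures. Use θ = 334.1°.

ω = 14.4 rad/s
Crank pin A relative to C: A = (d + r cosθ, r sinθ); lever angle φ = atan2(r sinθ, d + r cosθ).
Differentiating tanφ: φ̇ = rω(d cosθ + r)/(d² + r² + 2dr cosθ).
d² + r² + 2dr cosθ = |CA|² = 0.108264 m²;  d cosθ + r = +0.31474 m.
|ω_lever| = |0.1172·14.4·+0.31474| / 0.108264 = 4.9064 rad/s.

4.91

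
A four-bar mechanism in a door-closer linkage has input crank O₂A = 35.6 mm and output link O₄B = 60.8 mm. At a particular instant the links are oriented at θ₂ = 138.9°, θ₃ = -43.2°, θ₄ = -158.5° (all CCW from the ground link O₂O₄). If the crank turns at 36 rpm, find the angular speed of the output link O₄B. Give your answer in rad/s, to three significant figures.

0.0895

ω₂ = 3.77 rad/s (from 36 rpm).
Differentiating the loop-closure r₂e^{iθ₂}+r₃e^{iθ₃}=r₁+r₄e^{iθ₄} gives r₂ω₂e^{iθ₂}+r₃ω₃e^{iθ₃}=r₄ω₄e^{iθ₄}.
Eliminating the other unknown: ω₄ = r₂ω₂ sin(θ₂−θ₃) / [r₄ sin(θ₄−θ₃)].
Numerator sine = -0.03664; denominator sine = -0.90408.
Result = 0.0356·3.77·(-0.03664) / (0.0608·(-0.90408)) = +0.089468 rad/s; magnitude 0.089468 rad/s.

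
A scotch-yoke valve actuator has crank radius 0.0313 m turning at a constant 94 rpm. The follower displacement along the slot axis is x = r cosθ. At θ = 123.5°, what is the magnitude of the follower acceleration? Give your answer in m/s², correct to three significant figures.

1.67

ω = 9.844 rad/s (from 94 rpm).
x = r cosθ ⇒ ẍ = −rω² cosθ (ω constant).
|a| = rω²|cosθ| = 0.0313·(9.844)²·|cos 123.5°| = 1.674 m/s².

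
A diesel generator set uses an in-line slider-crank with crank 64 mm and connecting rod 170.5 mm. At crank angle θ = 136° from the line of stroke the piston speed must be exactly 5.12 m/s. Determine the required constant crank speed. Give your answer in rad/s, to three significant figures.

160

For an in-line slider-crank, |v_piston| = rω|sinθ|·[1 + r cosθ/√(L² − r² sin²θ)].
With r = 0.064 m, L = 0.1705 m, θ = 136°: the bracketed kinematic factor |dx/dθ| = 0.032024 m.
ω = v/|dx/dθ| = 5.12/0.032024 = 159.88 rad/s.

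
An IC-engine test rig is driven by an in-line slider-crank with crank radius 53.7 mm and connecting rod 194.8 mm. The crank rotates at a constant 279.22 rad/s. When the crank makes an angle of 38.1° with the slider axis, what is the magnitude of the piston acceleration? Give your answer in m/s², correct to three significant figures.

3600

ω = 279.2 rad/s
x(θ) = r cosθ + √(L² − r² sin²θ); with ω constant, a = ω²·d²x/dθ².
d²x/dθ² = −r cosθ − r²(cos2θ)/√u − r⁴ sin²2θ/(4u^{3/2}),  u = L² − r² sin²θ = 0.0368491 m².
Substituting r = 0.0537 m, L = 0.1948 m, θ = 38.1°: d²x/dθ² = -0.046119 m.
a = ω²·d²x/dθ² = (279.2)²·(-0.046119) = -3595.6 m/s²;  |a| = 3595.6 m/s².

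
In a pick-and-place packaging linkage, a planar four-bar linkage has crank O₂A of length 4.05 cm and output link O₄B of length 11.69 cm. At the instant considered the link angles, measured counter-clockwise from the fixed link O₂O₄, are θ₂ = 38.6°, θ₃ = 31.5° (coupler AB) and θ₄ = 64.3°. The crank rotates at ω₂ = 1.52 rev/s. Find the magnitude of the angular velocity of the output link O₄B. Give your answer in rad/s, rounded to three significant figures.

ω₂ = 9.55 rad/s (from 1.52 rev/s).
Differentiating the loop-closure r₂e^{iθ₂}+r₃e^{iθ₃}=r₁+r₄e^{iθ₄} gives r₂ω₂e^{iθ₂}+r₃ω₃e^{iθ₃}=r₄ω₄e^{iθ₄}.
Eliminating the other unknown: ω₄ = r₂ω₂ sin(θ₂−θ₃) / [r₄ sin(θ₄−θ₃)].
Numerator sine = +0.12360; denominator sine = +0.54171.
Result = 0.0405·9.55·(+0.12360) / (0.1169·(+0.54171)) = +0.75496 rad/s; magnitude 0.75496 rad/s.

0.755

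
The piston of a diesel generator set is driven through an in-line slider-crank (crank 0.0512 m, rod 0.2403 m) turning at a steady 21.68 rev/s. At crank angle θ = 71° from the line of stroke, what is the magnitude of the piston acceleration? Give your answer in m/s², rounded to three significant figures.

ω = 2π·21.7 = 136.2 rad/s
x(θ) = r cosθ + √(L² − r² sin²θ); with ω constant, a = ω²·d²x/dθ².
d²x/dθ² = −r cosθ − r²(cos2θ)/√u − r⁴ sin²2θ/(4u^{3/2}),  u = L² − r² sin²θ = 0.0554005 m².
Substituting r = 0.0512 m, L = 0.2403 m, θ = 71°: d²x/dθ² = -0.0079427 m.
a = ω²·d²x/dθ² = (136.2)²·(-0.0079427) = -147.38 m/s²;  |a| = 147.38 m/s².

147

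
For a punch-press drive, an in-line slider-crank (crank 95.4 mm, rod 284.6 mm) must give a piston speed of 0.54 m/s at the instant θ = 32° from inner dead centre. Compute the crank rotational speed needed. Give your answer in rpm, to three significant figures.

79.1

For an in-line slider-crank, |v_piston| = rω|sinθ|·[1 + r cosθ/√(L² − r² sin²θ)].
With r = 0.0954 m, L = 0.2846 m, θ = 32°: the bracketed kinematic factor |dx/dθ| = 0.065158 m.
ω = v/|dx/dθ| = 0.54/0.065158 = 8.2876 rad/s.
N = 60ω/(2π) = 79.141 rpm.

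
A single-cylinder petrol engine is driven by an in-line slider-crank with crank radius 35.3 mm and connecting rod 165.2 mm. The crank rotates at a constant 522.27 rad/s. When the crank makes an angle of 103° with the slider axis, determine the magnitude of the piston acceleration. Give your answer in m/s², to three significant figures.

ω = 522.3 rad/s
x(θ) = r cosθ + √(L² − r² sin²θ); with ω constant, a = ω²·d²x/dθ².
d²x/dθ² = −r cosθ − r²(cos2θ)/√u − r⁴ sin²2θ/(4u^{3/2}),  u = L² − r² sin²θ = 0.026108 m².
Substituting r = 0.0353 m, L = 0.1652 m, θ = 103°: d²x/dθ² = +0.014855 m.
a = ω²·d²x/dθ² = (522.3)²·(+0.014855) = +4051.8 m/s²;  |a| = 4051.8 m/s².

4050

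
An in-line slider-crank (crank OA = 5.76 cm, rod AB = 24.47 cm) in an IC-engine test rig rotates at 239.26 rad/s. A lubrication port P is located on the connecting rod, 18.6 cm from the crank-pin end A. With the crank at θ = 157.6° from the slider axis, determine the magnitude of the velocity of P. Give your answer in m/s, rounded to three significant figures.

ω = 239.3 rad/s.  Crank-pin speed |V_A| = rω = 13.781 m/s, perpendicular to OA.
Rod angle: sinφ = −(r/L) sinθ ⇒ φ = -5.146°; ω_rod = −rω cosθ/√(L²−r²sin²θ) = +52.281 rad/s.
V_P = V_A + ω_rod × AP, with AP = 0.186 m along the rod.
Components: V_Px = −rω sinθ − a·ω_rod·sinφ = -4.3794 m/s;  V_Py = rω cosθ + a·ω_rod·cosφ = -3.0565 m/s.
|V_P| = √(V_Px² + V_Py²) = 5.3405 m/s.

5.34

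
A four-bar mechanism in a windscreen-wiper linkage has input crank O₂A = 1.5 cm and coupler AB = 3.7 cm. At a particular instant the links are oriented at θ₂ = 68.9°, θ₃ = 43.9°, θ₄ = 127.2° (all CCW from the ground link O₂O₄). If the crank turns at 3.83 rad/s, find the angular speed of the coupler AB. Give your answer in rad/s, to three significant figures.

1.33

ω₂ = 3.83 rad/s
Differentiating the loop-closure r₂e^{iθ₂}+r₃e^{iθ₃}=r₁+r₄e^{iθ₄} gives r₂ω₂e^{iθ₂}+r₃ω₃e^{iθ₃}=r₄ω₄e^{iθ₄}.
Eliminating the other unknown: ω₃ = r₂ω₂ sin(θ₄−θ₂) / [r₃ sin(θ₃−θ₄)].
Numerator sine = +0.85081; denominator sine = -0.99317.
Result = 0.015·3.83·(+0.85081) / (0.037·(-0.99317)) = -1.3301 rad/s; magnitude 1.3301 rad/s.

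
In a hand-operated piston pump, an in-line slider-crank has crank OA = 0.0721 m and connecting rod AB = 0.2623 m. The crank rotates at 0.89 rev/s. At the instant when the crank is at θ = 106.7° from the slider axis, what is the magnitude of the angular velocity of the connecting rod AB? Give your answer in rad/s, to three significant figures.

0.458

ω = 5.592 rad/s (converted from 0.89 rev/s).
The rod makes angle φ with the slider axis where L sinφ = r sinθ; differentiating, L cosφ·φ̇ = r ω cosθ.
L cosφ = √(L² − r² sin²θ) = 0.25305 m.
|ω_rod| = r ω |cosθ| / √(L² − r² sin²θ) = 0.0721·5.592·0.28736/0.25305 = 0.45786 rad/s.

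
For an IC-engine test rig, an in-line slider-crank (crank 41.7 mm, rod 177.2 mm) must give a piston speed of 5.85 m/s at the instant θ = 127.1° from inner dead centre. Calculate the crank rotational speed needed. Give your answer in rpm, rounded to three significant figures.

For an in-line slider-crank, |v_piston| = rω|sinθ|·[1 + r cosθ/√(L² − r² sin²θ)].
With r = 0.0417 m, L = 0.1772 m, θ = 127.1°: the bracketed kinematic factor |dx/dθ| = 0.028453 m.
ω = v/|dx/dθ| = 5.85/0.028453 = 205.6 rad/s.
N = 60ω/(2π) = 1963.4 rpm.

1960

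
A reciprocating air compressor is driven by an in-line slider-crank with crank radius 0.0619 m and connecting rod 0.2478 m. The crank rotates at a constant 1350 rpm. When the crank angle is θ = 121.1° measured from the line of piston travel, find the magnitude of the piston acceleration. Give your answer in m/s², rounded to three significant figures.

ω = 2π·1350/60 = 141.4 rad/s
x(θ) = r cosθ + √(L² − r² sin²θ); with ω constant, a = ω²·d²x/dθ².
d²x/dθ² = −r cosθ − r²(cos2θ)/√u − r⁴ sin²2θ/(4u^{3/2}),  u = L² − r² sin²θ = 0.0585955 m².
Substituting r = 0.0619 m, L = 0.2478 m, θ = 121.1°: d²x/dθ² = +0.039153 m.
a = ω²·d²x/dθ² = (141.4)²·(+0.039153) = +782.52 m/s²;  |a| = 782.52 m/s².

783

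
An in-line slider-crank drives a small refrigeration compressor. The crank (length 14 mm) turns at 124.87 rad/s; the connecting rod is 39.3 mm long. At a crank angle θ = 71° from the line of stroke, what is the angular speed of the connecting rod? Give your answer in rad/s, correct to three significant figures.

ω = 124.9 rad/s
The rod makes angle φ with the slider axis where L sinφ = r sinθ; differentiating, L cosφ·φ̇ = r ω cosθ.
L cosφ = √(L² − r² sin²θ) = 0.037004 m.
|ω_rod| = r ω |cosθ| / √(L² − r² sin²θ) = 0.014·124.9·0.32557/0.037004 = 15.381 rad/s.

15.4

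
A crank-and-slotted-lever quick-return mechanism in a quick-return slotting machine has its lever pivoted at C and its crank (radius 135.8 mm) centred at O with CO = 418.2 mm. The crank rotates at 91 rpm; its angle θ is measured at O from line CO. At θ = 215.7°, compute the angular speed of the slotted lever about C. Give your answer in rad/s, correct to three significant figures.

2.61

ω = 9.529 rad/s (from 91 rpm).
Crank pin A relative to C: A = (d + r cosθ, r sinθ); lever angle φ = atan2(r sinθ, d + r cosθ).
Differentiating tanφ: φ̇ = rω(d cosθ + r)/(d² + r² + 2dr cosθ).
d² + r² + 2dr cosθ = |CA|² = 0.101094 m²;  d cosθ + r = -0.20381 m.
|ω_lever| = |0.1358·9.529·-0.20381| / 0.101094 = 2.609 rad/s.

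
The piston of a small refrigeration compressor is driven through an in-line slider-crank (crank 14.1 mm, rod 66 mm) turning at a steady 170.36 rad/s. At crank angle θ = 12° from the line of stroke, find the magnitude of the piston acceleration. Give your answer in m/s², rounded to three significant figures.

480

ω = 170.4 rad/s
x(θ) = r cosθ + √(L² − r² sin²θ); with ω constant, a = ω²·d²x/dθ².
d²x/dθ² = −r cosθ − r²(cos2θ)/√u − r⁴ sin²2θ/(4u^{3/2}),  u = L² − r² sin²θ = 0.00434741 m².
Substituting r = 0.0141 m, L = 0.066 m, θ = 12°: d²x/dθ² = -0.016552 m.
a = ω²·d²x/dθ² = (170.4)²·(-0.016552) = -480.39 m/s²;  |a| = 480.39 m/s².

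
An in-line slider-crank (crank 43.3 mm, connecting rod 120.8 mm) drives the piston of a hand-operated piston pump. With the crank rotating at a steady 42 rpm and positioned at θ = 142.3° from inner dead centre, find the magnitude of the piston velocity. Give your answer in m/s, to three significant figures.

ω = 2π·42/60 = 4.398 rad/s
For an in-line slider-crank, x = r cosθ + √(L² − r² sin²θ), so v = −rω sinθ·[1 + r cosθ/√(L² − r² sin²θ)].
With r = 0.0433 m, L = 0.1208 m, θ = 142.3°: √(L² − r² sin²θ) = 0.11786 m.
v = −0.0433·4.398·0.61153·[1 + 0.0433·-0.79122/0.11786] = -0.082608 m/s.
|v| = 0.082608 m/s.

0.0826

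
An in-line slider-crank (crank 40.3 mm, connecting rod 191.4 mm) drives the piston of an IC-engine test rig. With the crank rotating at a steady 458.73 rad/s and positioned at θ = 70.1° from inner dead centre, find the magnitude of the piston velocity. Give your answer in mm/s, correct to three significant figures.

18700

ω = 458.7 rad/s
For an in-line slider-crank, x = r cosθ + √(L² − r² sin²θ), so v = −rω sinθ·[1 + r cosθ/√(L² − r² sin²θ)].
With r = 0.0403 m, L = 0.1914 m, θ = 70.1°: √(L² − r² sin²θ) = 0.18761 m.
v = −0.0403·458.7·0.94029·[1 + 0.0403·0.34038/0.18761] = -18.654 m/s.
|v| = 18.654 m/s = 18654 mm/s.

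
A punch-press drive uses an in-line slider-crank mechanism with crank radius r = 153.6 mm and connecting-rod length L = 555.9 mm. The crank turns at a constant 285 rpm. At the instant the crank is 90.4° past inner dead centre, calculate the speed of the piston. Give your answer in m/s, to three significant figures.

4.57

ω = 2π·285/60 = 29.85 rad/s
For an in-line slider-crank, x = r cosθ + √(L² − r² sin²θ), so v = −rω sinθ·[1 + r cosθ/√(L² − r² sin²θ)].
With r = 0.1536 m, L = 0.5559 m, θ = 90.4°: √(L² − r² sin²θ) = 0.53426 m.
v = −0.1536·29.85·0.99998·[1 + 0.1536·-0.00698/0.53426] = -4.5749 m/s.
|v| = 4.5749 m/s.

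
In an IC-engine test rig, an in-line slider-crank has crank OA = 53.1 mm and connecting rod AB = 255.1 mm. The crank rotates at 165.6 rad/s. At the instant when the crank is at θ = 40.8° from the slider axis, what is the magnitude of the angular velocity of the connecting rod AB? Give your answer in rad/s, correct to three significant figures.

ω = 165.6 rad/s
The rod makes angle φ with the slider axis where L sinφ = r sinθ; differentiating, L cosφ·φ̇ = r ω cosθ.
L cosφ = √(L² − r² sin²θ) = 0.25273 m.
|ω_rod| = r ω |cosθ| / √(L² − r² sin²θ) = 0.0531·165.6·0.75700/0.25273 = 26.339 rad/s.

26.3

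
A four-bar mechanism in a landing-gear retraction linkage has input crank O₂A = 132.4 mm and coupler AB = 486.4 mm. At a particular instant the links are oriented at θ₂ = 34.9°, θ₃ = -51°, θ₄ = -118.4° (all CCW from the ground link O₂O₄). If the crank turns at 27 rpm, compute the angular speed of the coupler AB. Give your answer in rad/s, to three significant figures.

0.375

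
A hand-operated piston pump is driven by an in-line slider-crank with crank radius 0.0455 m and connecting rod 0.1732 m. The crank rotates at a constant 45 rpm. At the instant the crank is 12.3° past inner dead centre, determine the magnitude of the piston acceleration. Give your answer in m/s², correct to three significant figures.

1.23

ω = 2π·45/60 = 4.712 rad/s
x(θ) = r cosθ + √(L² − r² sin²θ); with ω constant, a = ω²·d²x/dθ².
d²x/dθ² = −r cosθ − r²(cos2θ)/√u − r⁴ sin²2θ/(4u^{3/2}),  u = L² − r² sin²θ = 0.0299043 m².
Substituting r = 0.0455 m, L = 0.1732 m, θ = 12.3°: d²x/dθ² = -0.055377 m.
a = ω²·d²x/dθ² = (4.712)²·(-0.055377) = -1.2297 m/s²;  |a| = 1.2297 m/s².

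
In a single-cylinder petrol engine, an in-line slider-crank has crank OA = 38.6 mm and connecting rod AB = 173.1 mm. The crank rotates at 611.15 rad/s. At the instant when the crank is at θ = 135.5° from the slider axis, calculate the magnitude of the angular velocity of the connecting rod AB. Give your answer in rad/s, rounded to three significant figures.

ω = 611.1 rad/s
The rod makes angle φ with the slider axis where L sinφ = r sinθ; differentiating, L cosφ·φ̇ = r ω cosθ.
L cosφ = √(L² − r² sin²θ) = 0.17097 m.
|ω_rod| = r ω |cosθ| / √(L² − r² sin²θ) = 0.0386·611.1·0.71325/0.17097 = 98.413 rad/s.

98.4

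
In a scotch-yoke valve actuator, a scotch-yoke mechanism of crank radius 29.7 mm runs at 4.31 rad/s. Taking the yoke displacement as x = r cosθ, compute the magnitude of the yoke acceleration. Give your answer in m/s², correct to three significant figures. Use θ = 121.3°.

0.287

ω = 4.31 rad/s
x = r cosθ ⇒ ẍ = −rω² cosθ (ω constant).
|a| = rω²|cosθ| = 0.0297·(4.31)²·|cos 121.3°| = 0.28662 m/s².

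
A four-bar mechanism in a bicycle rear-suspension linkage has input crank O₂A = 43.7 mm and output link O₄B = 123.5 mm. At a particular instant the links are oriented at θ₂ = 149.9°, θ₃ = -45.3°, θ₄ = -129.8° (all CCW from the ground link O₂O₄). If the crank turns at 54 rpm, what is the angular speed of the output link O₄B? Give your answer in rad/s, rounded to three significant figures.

0.527

ω₂ = 5.655 rad/s (from 54 rpm).
Differentiating the loop-closure r₂e^{iθ₂}+r₃e^{iθ₃}=r₁+r₄e^{iθ₄} gives r₂ω₂e^{iθ₂}+r₃ω₃e^{iθ₃}=r₄ω₄e^{iθ₄}.
Eliminating the other unknown: ω₄ = r₂ω₂ sin(θ₂−θ₃) / [r₄ sin(θ₄−θ₃)].
Numerator sine = -0.26219; denominator sine = -0.99540.
Result = 0.0437·5.655·(-0.26219) / (0.1235·(-0.99540)) = +0.52705 rad/s; magnitude 0.52705 rad/s.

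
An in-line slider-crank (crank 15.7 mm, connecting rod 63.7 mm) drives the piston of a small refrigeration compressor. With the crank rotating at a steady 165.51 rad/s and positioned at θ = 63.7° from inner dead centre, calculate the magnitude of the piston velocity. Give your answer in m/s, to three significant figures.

2.59

ω = 165.5 rad/s
For an in-line slider-crank, x = r cosθ + √(L² − r² sin²θ), so v = −rω sinθ·[1 + r cosθ/√(L² − r² sin²θ)].
With r = 0.0157 m, L = 0.0637 m, θ = 63.7°: √(L² − r² sin²θ) = 0.062126 m.
v = −0.0157·165.5·0.89649·[1 + 0.0157·0.44307/0.062126] = -2.5904 m/s.
|v| = 2.5904 m/s.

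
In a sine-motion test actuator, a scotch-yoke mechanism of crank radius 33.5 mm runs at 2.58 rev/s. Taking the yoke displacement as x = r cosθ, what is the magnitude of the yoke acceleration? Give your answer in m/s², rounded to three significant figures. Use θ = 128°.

ω = 16.21 rad/s (from 2.58 rev/s).
x = r cosθ ⇒ ẍ = −rω² cosθ (ω constant).
|a| = rω²|cosθ| = 0.0335·(16.21)²·|cos 128°| = 5.4198 m/s².

5.42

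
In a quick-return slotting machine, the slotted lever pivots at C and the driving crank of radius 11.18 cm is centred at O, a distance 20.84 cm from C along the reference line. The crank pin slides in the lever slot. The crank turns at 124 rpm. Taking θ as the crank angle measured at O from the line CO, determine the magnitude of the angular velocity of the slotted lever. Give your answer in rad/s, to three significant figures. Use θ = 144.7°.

4.73

ω = 12.99 rad/s (from 124 rpm).
Crank pin A relative to C: A = (d + r cosθ, r sinθ); lever angle φ = atan2(r sinθ, d + r cosθ).
Differentiating tanφ: φ̇ = rω(d cosθ + r)/(d² + r² + 2dr cosθ).
d² + r² + 2dr cosθ = |CA|² = 0.0178992 m²;  d cosθ + r = -0.058283 m.
|ω_lever| = |0.1118·12.99·-0.058283| / 0.0178992 = 4.7272 rad/s.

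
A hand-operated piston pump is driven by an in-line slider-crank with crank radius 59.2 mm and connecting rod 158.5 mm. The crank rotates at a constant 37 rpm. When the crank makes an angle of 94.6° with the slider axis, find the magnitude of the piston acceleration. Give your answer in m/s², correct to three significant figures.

ω = 2π·37/60 = 3.875 rad/s
x(θ) = r cosθ + √(L² − r² sin²θ); with ω constant, a = ω²·d²x/dθ².
d²x/dθ² = −r cosθ − r²(cos2θ)/√u − r⁴ sin²2θ/(4u^{3/2}),  u = L² − r² sin²θ = 0.0216402 m².
Substituting r = 0.0592 m, L = 0.1585 m, θ = 94.6°: d²x/dθ² = +0.028241 m.
a = ω²·d²x/dθ² = (3.875)²·(+0.028241) = +0.42397 m/s²;  |a| = 0.42397 m/s².

0.424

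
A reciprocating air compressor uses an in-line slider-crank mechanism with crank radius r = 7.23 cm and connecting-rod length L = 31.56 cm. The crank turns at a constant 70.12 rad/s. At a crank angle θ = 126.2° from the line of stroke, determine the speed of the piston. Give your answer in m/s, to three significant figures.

3.53

ω = 70.12 rad/s
For an in-line slider-crank, x = r cosθ + √(L² − r² sin²θ), so v = −rω sinθ·[1 + r cosθ/√(L² − r² sin²θ)].
With r = 0.0723 m, L = 0.3156 m, θ = 126.2°: √(L² − r² sin²θ) = 0.31016 m.
v = −0.0723·70.12·0.80696·[1 + 0.0723·-0.59061/0.31016] = -3.5278 m/s.
|v| = 3.5278 m/s.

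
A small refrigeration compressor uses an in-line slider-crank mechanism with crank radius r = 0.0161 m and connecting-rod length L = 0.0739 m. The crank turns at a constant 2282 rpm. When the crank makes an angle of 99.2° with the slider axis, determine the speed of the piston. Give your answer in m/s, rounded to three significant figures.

ω = 2π·2282/60 = 239 rad/s
For an in-line slider-crank, x = r cosθ + √(L² − r² sin²θ), so v = −rω sinθ·[1 + r cosθ/√(L² − r² sin²θ)].
With r = 0.0161 m, L = 0.0739 m, θ = 99.2°: √(L² − r² sin²θ) = 0.072171 m.
v = −0.0161·239·0.98714·[1 + 0.0161·-0.15988/0.072171] = -3.6625 m/s.
|v| = 3.6625 m/s.

3.66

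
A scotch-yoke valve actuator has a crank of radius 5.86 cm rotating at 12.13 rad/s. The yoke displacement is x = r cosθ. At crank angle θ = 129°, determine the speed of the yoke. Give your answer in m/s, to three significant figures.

0.552

ω = 12.13 rad/s
x = r cosθ ⇒ ẋ = −rω sinθ.
|v| = rω|sinθ| = 0.0586·12.13·|sin 129°| = 0.55241 m/s.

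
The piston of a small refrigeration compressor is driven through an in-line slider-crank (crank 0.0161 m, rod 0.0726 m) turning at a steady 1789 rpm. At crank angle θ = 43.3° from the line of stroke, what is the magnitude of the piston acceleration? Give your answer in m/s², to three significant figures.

420

ω = 2π·1789/60 = 187.3 rad/s
x(θ) = r cosθ + √(L² − r² sin²θ); with ω constant, a = ω²·d²x/dθ².
d²x/dθ² = −r cosθ − r²(cos2θ)/√u − r⁴ sin²2θ/(4u^{3/2}),  u = L² − r² sin²θ = 0.00514884 m².
Substituting r = 0.0161 m, L = 0.0726 m, θ = 43.3°: d²x/dθ² = -0.011977 m.
a = ω²·d²x/dθ² = (187.3)²·(-0.011977) = -420.35 m/s²;  |a| = 420.35 m/s².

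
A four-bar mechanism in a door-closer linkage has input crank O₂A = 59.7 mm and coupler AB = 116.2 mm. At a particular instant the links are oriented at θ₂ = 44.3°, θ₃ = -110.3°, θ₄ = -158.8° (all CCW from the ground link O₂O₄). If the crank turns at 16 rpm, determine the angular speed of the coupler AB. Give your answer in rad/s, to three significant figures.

0.451

ω₂ = 1.676 rad/s (from 16 rpm).
Differentiating the loop-closure r₂e^{iθ₂}+r₃e^{iθ₃}=r₁+r₄e^{iθ₄} gives r₂ω₂e^{iθ₂}+r₃ω₃e^{iθ₃}=r₄ω₄e^{iθ₄}.
Eliminating the other unknown: ω₃ = r₂ω₂ sin(θ₄−θ₂) / [r₃ sin(θ₃−θ₄)].
Numerator sine = +0.39234; denominator sine = +0.74896.
Result = 0.0597·1.676·(+0.39234) / (0.1162·(+0.74896)) = +0.45094 rad/s; magnitude 0.45094 rad/s.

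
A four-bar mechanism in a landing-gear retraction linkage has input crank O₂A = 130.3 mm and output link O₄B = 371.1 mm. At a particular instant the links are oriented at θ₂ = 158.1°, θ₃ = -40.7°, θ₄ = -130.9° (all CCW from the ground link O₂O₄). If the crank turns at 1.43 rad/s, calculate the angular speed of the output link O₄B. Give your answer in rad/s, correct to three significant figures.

0.162

ω₂ = 1.43 rad/s
Differentiating the loop-closure r₂e^{iθ₂}+r₃e^{iθ₃}=r₁+r₄e^{iθ₄} gives r₂ω₂e^{iθ₂}+r₃ω₃e^{iθ₃}=r₄ω₄e^{iθ₄}.
Eliminating the other unknown: ω₄ = r₂ω₂ sin(θ₂−θ₃) / [r₄ sin(θ₄−θ₃)].
Numerator sine = -0.32227; denominator sine = -0.99999.
Result = 0.1303·1.43·(-0.32227) / (0.3711·(-0.99999)) = +0.16181 rad/s; magnitude 0.16181 rad/s.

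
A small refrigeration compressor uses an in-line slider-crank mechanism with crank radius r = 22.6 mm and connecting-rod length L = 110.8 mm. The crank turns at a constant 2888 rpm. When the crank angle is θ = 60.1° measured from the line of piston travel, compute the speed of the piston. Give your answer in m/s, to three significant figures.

6.54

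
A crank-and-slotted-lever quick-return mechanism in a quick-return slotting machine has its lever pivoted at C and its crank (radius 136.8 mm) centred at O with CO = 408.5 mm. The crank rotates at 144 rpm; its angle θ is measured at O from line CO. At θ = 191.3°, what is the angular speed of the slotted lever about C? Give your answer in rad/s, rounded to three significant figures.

ω = 15.08 rad/s (from 144 rpm).
Crank pin A relative to C: A = (d + r cosθ, r sinθ); lever angle φ = atan2(r sinθ, d + r cosθ).
Differentiating tanφ: φ̇ = rω(d cosθ + r)/(d² + r² + 2dr cosθ).
d² + r² + 2dr cosθ = |CA|² = 0.0759875 m²;  d cosθ + r = -0.26378 m.
|ω_lever| = |0.1368·15.08·-0.26378| / 0.0759875 = 7.1611 rad/s.

7.16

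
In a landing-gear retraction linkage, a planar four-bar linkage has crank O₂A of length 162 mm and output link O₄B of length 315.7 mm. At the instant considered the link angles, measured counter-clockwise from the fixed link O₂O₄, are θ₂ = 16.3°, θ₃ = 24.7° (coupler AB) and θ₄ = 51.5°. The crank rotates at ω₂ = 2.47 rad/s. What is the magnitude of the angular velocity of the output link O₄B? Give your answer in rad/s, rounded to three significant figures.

ω₂ = 2.47 rad/s
Differentiating the loop-closure r₂e^{iθ₂}+r₃e^{iθ₃}=r₁+r₄e^{iθ₄} gives r₂ω₂e^{iθ₂}+r₃ω₃e^{iθ₃}=r₄ω₄e^{iθ₄}.
Eliminating the other unknown: ω₄ = r₂ω₂ sin(θ₂−θ₃) / [r₄ sin(θ₄−θ₃)].
Numerator sine = -0.14608; denominator sine = +0.45088.
Result = 0.162·2.47·(-0.14608) / (0.3157·(+0.45088)) = -0.41066 rad/s; magnitude 0.41066 rad/s.

0.411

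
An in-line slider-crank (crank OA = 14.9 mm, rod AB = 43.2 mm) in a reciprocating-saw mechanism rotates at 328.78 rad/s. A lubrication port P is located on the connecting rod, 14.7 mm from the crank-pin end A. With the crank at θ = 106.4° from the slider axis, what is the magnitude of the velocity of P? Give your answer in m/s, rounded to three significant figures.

4.63

ω = 328.8 rad/s.  Crank-pin speed |V_A| = rω = 4.8988 m/s, perpendicular to OA.
Rod angle: sinφ = −(r/L) sinθ ⇒ φ = -19.322°; ω_rod = −rω cosθ/√(L²−r²sin²θ) = +33.928 rad/s.
V_P = V_A + ω_rod × AP, with AP = 0.0147 m along the rod.
Components: V_Px = −rω sinθ − a·ω_rod·sinφ = -4.5345 m/s;  V_Py = rω cosθ + a·ω_rod·cosφ = -0.91249 m/s.
|V_P| = √(V_Px² + V_Py²) = 4.6254 m/s.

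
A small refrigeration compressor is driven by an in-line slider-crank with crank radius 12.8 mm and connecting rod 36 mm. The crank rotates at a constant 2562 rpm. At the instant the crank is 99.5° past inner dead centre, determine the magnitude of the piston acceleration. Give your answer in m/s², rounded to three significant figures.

ω = 2π·2562/60 = 268.3 rad/s
x(θ) = r cosθ + √(L² − r² sin²θ); with ω constant, a = ω²·d²x/dθ².
d²x/dθ² = −r cosθ − r²(cos2θ)/√u − r⁴ sin²2θ/(4u^{3/2}),  u = L² − r² sin²θ = 0.00113662 m².
Substituting r = 0.0128 m, L = 0.036 m, θ = 99.5°: d²x/dθ² = +0.006689 m.
a = ω²·d²x/dθ² = (268.3)²·(+0.006689) = +481.48 m/s²;  |a| = 481.48 m/s².

481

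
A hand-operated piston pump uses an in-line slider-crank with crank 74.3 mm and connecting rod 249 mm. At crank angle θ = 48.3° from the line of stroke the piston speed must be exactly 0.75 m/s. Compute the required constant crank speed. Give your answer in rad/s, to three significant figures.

For an in-line slider-crank, |v_piston| = rω|sinθ|·[1 + r cosθ/√(L² − r² sin²θ)].
With r = 0.0743 m, L = 0.249 m, θ = 48.3°: the bracketed kinematic factor |dx/dθ| = 0.066771 m.
ω = v/|dx/dθ| = 0.75/0.066771 = 11.232 rad/s.

11.2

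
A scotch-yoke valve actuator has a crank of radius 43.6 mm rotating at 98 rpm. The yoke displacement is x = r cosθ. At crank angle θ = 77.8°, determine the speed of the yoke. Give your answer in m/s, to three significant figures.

ω = 10.26 rad/s (from 98 rpm).
x = r cosθ ⇒ ẋ = −rω sinθ.
|v| = rω|sinθ| = 0.0436·10.26·|sin 77.8°| = 0.43734 m/s.

0.437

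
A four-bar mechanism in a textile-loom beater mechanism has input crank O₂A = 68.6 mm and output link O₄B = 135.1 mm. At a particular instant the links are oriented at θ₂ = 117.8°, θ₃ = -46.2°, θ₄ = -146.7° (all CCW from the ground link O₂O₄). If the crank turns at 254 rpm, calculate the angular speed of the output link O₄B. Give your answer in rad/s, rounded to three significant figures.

ω₂ = 26.6 rad/s (from 254 rpm).
Differentiating the loop-closure r₂e^{iθ₂}+r₃e^{iθ₃}=r₁+r₄e^{iθ₄} gives r₂ω₂e^{iθ₂}+r₃ω₃e^{iθ₃}=r₄ω₄e^{iθ₄}.
Eliminating the other unknown: ω₄ = r₂ω₂ sin(θ₂−θ₃) / [r₄ sin(θ₄−θ₃)].
Numerator sine = +0.27564; denominator sine = -0.98325.
Result = 0.0686·26.6·(+0.27564) / (0.1351·(-0.98325)) = -3.7862 rad/s; magnitude 3.7862 rad/s.

3.79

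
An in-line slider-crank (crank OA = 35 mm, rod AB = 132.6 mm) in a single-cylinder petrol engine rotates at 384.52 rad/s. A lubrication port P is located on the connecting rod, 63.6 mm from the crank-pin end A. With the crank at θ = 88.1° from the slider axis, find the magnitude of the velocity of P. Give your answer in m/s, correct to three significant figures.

ω = 384.5 rad/s.  Crank-pin speed |V_A| = rω = 13.458 m/s, perpendicular to OA.
Rod angle: sinφ = −(r/L) sinθ ⇒ φ = -15.296°; ω_rod = −rω cosθ/√(L²−r²sin²θ) = -3.4887 rad/s.
V_P = V_A + ω_rod × AP, with AP = 0.0636 m along the rod.
Components: V_Px = −rω sinθ − a·ω_rod·sinφ = -13.509 m/s;  V_Py = rω cosθ + a·ω_rod·cosφ = +0.23219 m/s.
|V_P| = √(V_Px² + V_Py²) = 13.511 m/s.

13.5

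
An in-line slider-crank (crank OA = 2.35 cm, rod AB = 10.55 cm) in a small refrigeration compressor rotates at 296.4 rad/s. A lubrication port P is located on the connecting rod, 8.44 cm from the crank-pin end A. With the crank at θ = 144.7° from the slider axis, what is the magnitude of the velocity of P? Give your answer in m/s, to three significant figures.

3.62

ω = 296.4 rad/s.  Crank-pin speed |V_A| = rω = 6.9654 m/s, perpendicular to OA.
Rod angle: sinφ = −(r/L) sinθ ⇒ φ = -7.395°; ω_rod = −rω cosθ/√(L²−r²sin²θ) = +54.336 rad/s.
V_P = V_A + ω_rod × AP, with AP = 0.0844 m along the rod.
Components: V_Px = −rω sinθ − a·ω_rod·sinφ = -3.4347 m/s;  V_Py = rω cosθ + a·ω_rod·cosφ = -1.1369 m/s.
|V_P| = √(V_Px² + V_Py²) = 3.618 m/s.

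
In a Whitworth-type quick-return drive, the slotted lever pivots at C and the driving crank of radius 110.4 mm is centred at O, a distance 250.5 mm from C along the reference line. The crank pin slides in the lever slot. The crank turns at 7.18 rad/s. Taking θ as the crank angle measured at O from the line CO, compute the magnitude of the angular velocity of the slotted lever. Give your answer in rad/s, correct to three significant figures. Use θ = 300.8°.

1.83

ω = 7.18 rad/s
Crank pin A relative to C: A = (d + r cosθ, r sinθ); lever angle φ = atan2(r sinθ, d + r cosθ).
Differentiating tanφ: φ̇ = rω(d cosθ + r)/(d² + r² + 2dr cosθ).
d² + r² + 2dr cosθ = |CA|² = 0.10326 m²;  d cosθ + r = +0.23867 m.
|ω_lever| = |0.1104·7.18·+0.23867| / 0.10326 = 1.8321 rad/s.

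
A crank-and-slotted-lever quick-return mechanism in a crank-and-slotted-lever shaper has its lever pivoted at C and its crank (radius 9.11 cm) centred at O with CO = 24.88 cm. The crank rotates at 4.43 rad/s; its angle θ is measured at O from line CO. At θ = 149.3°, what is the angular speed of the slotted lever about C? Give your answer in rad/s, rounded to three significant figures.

1.59

ω = 4.43 rad/s
Crank pin A relative to C: A = (d + r cosθ, r sinθ); lever angle φ = atan2(r sinθ, d + r cosθ).
Differentiating tanφ: φ̇ = rω(d cosθ + r)/(d² + r² + 2dr cosθ).
d² + r² + 2dr cosθ = |CA|² = 0.0312224 m²;  d cosθ + r = -0.12283 m.
|ω_lever| = |0.0911·4.43·-0.12283| / 0.0312224 = 1.5877 rad/s.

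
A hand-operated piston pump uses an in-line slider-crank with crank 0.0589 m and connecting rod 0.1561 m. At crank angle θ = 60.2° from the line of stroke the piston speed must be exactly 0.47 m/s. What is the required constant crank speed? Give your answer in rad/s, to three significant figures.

7.67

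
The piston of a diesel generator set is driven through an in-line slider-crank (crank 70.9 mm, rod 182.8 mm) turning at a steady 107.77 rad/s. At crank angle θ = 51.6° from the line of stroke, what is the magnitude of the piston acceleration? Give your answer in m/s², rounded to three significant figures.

448

ω = 107.8 rad/s
x(θ) = r cosθ + √(L² − r² sin²θ); with ω constant, a = ω²·d²x/dθ².
d²x/dθ² = −r cosθ − r²(cos2θ)/√u − r⁴ sin²2θ/(4u^{3/2}),  u = L² − r² sin²θ = 0.0303285 m².
Substituting r = 0.0709 m, L = 0.1828 m, θ = 51.6°: d²x/dθ² = -0.038582 m.
a = ω²·d²x/dθ² = (107.8)²·(-0.038582) = -448.1 m/s²;  |a| = 448.1 m/s².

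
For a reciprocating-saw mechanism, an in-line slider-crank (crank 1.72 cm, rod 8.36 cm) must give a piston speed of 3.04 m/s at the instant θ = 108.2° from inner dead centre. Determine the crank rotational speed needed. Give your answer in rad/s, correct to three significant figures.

For an in-line slider-crank, |v_piston| = rω|sinθ|·[1 + r cosθ/√(L² − r² sin²θ)].
With r = 0.0172 m, L = 0.0836 m, θ = 108.2°: the bracketed kinematic factor |dx/dθ| = 0.015269 m.
ω = v/|dx/dθ| = 3.04/0.015269 = 199.1 rad/s.

199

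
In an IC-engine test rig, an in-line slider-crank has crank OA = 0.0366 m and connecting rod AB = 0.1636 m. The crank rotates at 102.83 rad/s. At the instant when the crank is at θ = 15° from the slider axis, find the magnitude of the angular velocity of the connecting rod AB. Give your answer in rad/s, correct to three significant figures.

ω = 102.8 rad/s
The rod makes angle φ with the slider axis where L sinφ = r sinθ; differentiating, L cosφ·φ̇ = r ω cosθ.
L cosφ = √(L² − r² sin²θ) = 0.16333 m.
|ω_rod| = r ω |cosθ| / √(L² − r² sin²θ) = 0.0366·102.8·0.96593/0.16333 = 22.258 rad/s.

22.3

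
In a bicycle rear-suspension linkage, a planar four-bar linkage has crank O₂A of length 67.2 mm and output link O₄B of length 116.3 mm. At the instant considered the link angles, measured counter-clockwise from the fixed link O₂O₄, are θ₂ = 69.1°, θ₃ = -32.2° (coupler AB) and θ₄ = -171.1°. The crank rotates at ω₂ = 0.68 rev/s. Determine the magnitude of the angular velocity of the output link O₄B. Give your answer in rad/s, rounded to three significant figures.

3.68

ω₂ = 4.273 rad/s (from 0.68 rev/s).
Differentiating the loop-closure r₂e^{iθ₂}+r₃e^{iθ₃}=r₁+r₄e^{iθ₄} gives r₂ω₂e^{iθ₂}+r₃ω₃e^{iθ₃}=r₄ω₄e^{iθ₄}.
Eliminating the other unknown: ω₄ = r₂ω₂ sin(θ₂−θ₃) / [r₄ sin(θ₄−θ₃)].
Numerator sine = +0.98061; denominator sine = -0.65738.
Result = 0.0672·4.273·(+0.98061) / (0.1163·(-0.65738)) = -3.6827 rad/s; magnitude 3.6827 rad/s.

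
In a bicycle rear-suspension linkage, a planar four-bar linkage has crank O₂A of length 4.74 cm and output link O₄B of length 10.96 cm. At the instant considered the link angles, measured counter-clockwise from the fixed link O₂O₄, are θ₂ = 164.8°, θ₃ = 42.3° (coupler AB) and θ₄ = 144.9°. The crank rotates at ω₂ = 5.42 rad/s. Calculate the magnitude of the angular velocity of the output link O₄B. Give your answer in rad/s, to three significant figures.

2.03

ω₂ = 5.42 rad/s
Differentiating the loop-closure r₂e^{iθ₂}+r₃e^{iθ₃}=r₁+r₄e^{iθ₄} gives r₂ω₂e^{iθ₂}+r₃ω₃e^{iθ₃}=r₄ω₄e^{iθ₄}.
Eliminating the other unknown: ω₄ = r₂ω₂ sin(θ₂−θ₃) / [r₄ sin(θ₄−θ₃)].
Numerator sine = +0.84339; denominator sine = +0.97592.
Result = 0.0474·5.42·(+0.84339) / (0.1096·(+0.97592)) = +2.0257 rad/s; magnitude 2.0257 rad/s.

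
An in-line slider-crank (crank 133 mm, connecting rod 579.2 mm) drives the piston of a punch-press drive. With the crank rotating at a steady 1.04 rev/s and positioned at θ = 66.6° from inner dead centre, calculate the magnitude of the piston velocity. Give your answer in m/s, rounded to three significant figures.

ω = 2π·1.04 = 6.535 rad/s
For an in-line slider-crank, x = r cosθ + √(L² − r² sin²θ), so v = −rω sinθ·[1 + r cosθ/√(L² − r² sin²θ)].
With r = 0.133 m, L = 0.5792 m, θ = 66.6°: √(L² − r² sin²θ) = 0.56619 m.
v = −0.133·6.535·0.91775·[1 + 0.133·0.39715/0.56619] = -0.87202 m/s.
|v| = 0.87202 m/s.

0.872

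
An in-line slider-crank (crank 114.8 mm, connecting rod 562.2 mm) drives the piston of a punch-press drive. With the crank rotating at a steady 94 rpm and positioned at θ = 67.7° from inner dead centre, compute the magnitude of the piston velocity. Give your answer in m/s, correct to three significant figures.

1.13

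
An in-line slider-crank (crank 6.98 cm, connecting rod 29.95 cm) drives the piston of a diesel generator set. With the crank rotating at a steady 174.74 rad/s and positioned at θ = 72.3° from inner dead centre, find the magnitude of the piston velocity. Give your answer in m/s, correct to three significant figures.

12.5

ω = 174.7 rad/s
For an in-line slider-crank, x = r cosθ + √(L² − r² sin²θ), so v = −rω sinθ·[1 + r cosθ/√(L² − r² sin²θ)].
With r = 0.0698 m, L = 0.2995 m, θ = 72.3°: √(L² − r² sin²θ) = 0.29202 m.
v = −0.0698·174.7·0.95266·[1 + 0.0698·0.30403/0.29202] = -12.464 m/s.
|v| = 12.464 m/s.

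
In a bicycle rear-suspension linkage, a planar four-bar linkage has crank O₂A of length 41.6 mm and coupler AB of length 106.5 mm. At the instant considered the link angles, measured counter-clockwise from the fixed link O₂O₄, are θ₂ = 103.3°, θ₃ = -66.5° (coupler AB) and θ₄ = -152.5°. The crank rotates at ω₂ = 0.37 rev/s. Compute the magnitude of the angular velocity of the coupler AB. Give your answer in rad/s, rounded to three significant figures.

ω₂ = 2.325 rad/s (from 0.37 rev/s).
Differentiating the loop-closure r₂e^{iθ₂}+r₃e^{iθ₃}=r₁+r₄e^{iθ₄} gives r₂ω₂e^{iθ₂}+r₃ω₃e^{iθ₃}=r₄ω₄e^{iθ₄}.
Eliminating the other unknown: ω₃ = r₂ω₂ sin(θ₄−θ₂) / [r₃ sin(θ₃−θ₄)].
Numerator sine = +0.96945; denominator sine = +0.99756.
Result = 0.0416·2.325·(+0.96945) / (0.1065·(+0.99756)) = +0.88249 rad/s; magnitude 0.88249 rad/s.

0.882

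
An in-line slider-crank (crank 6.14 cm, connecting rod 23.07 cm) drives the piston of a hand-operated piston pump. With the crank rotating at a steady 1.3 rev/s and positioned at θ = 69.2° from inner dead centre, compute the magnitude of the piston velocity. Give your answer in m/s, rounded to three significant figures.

0.515

ω = 2π·1.3 = 8.168 rad/s
For an in-line slider-crank, x = r cosθ + √(L² − r² sin²θ), so v = −rω sinθ·[1 + r cosθ/√(L² − r² sin²θ)].
With r = 0.0614 m, L = 0.2307 m, θ = 69.2°: √(L² − r² sin²θ) = 0.22345 m.
v = −0.0614·8.168·0.93483·[1 + 0.0614·0.35511/0.22345] = -0.51459 m/s.
|v| = 0.51459 m/s.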